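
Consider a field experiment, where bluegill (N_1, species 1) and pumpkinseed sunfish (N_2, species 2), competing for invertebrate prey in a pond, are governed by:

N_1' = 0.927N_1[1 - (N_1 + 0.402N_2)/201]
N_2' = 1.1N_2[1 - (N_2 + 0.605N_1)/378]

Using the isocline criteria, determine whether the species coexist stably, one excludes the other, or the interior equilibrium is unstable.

Compare the nullcline intercepts: K1/α12 = 201/0.402 = 500 > K2 = 378; K2/α21 = 378/0.605 = 625 > K1 = 201.
Since both inequalities hold, each species can invade when rare, so the interior equilibrium is stable.

stable coexistence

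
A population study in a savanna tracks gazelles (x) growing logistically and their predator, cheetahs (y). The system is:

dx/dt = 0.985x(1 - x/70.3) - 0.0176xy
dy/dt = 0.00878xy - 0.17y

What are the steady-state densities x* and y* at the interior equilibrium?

From dy/dt = 0 with y > 0: 0.00878x* = 0.17, so x* = 19.4.
Substitute into dx/dt = 0: 0.985(1 - 19.4/70.3) = 0.0176y*.
The bracket is 0.725, giving y* = 0.714/0.0176 = 40.6.

x* ≈ 19.4, y* ≈ 40.6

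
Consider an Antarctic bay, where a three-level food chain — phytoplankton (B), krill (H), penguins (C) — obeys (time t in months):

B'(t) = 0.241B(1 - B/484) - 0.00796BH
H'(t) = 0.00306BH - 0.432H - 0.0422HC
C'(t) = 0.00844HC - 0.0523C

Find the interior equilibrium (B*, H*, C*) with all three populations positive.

B* ≈ 385, H* ≈ 6.2, C* ≈ 17.7

From dC/dt = 0: 0.00844H* = 0.0523, so H* = 6.2.
From dB/dt = 0: 0.241(1 - B*/484) = 0.00796·6.2, giving B* = 484·(1 - 0.205) = 385.
From dH/dt = 0: 0.00306·385 - 0.432 = 0.0422C*, so C* = 0.746/0.0422 = 17.7.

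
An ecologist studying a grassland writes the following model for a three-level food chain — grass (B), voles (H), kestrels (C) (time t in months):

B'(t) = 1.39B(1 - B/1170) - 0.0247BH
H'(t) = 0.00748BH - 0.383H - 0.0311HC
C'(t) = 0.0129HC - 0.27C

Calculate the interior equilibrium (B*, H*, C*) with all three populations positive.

B* ≈ 735, H* ≈ 20.9, C* ≈ 164

From dC/dt = 0: 0.0129H* = 0.27, so H* = 20.9.
From dB/dt = 0: 1.39(1 - B*/1170) = 0.0247·20.9, giving B* = 1170·(1 - 0.372) = 735.
From dH/dt = 0: 0.00748·735 - 0.383 = 0.0311C*, so C* = 5.11/0.0311 = 164.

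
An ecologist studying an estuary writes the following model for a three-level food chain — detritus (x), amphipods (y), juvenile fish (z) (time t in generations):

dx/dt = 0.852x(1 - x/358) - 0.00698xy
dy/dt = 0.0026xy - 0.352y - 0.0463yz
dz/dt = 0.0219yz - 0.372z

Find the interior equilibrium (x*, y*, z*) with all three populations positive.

From dz/dt = 0: 0.0219y* = 0.372, so y* = 17.
From dx/dt = 0: 0.852(1 - x*/358) = 0.00698·17, giving x* = 358·(1 - 0.139) = 308.
From dy/dt = 0: 0.0026·308 - 0.352 = 0.0463z*, so z* = 0.449/0.0463 = 9.7.

x* ≈ 308, y* ≈ 17, z* ≈ 9.7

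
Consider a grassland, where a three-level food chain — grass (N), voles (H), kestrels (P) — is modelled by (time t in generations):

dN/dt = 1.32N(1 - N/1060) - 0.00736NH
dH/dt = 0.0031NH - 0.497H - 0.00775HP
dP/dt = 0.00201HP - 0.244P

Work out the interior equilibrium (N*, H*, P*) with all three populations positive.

From dP/dt = 0: 0.00201H* = 0.244, so H* = 121.
From dN/dt = 0: 1.32(1 - N*/1060) = 0.00736·121, giving N* = 1060·(1 - 0.677) = 343.
From dH/dt = 0: 0.0031·343 - 0.497 = 0.00775P*, so P* = 0.565/0.00775 = 72.9.

N* ≈ 343, H* ≈ 121, P* ≈ 72.9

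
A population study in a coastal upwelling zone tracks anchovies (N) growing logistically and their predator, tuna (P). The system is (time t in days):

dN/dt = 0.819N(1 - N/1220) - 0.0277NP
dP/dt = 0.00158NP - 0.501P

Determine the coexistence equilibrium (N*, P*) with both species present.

N* ≈ 317, P* ≈ 21.9

From dP/dt = 0 with P > 0: 0.00158N* = 0.501, so N* = 317.
Substitute into dN/dt = 0: 0.819(1 - 317/1220) = 0.0277P*.
The bracket is 0.74, giving P* = 0.606/0.0277 = 21.9.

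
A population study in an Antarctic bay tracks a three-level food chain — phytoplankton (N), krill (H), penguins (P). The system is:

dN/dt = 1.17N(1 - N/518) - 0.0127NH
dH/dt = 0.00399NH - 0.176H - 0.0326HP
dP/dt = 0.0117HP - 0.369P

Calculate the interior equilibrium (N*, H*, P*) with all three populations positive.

From dP/dt = 0: 0.0117H* = 0.369, so H* = 31.5.
From dN/dt = 0: 1.17(1 - N*/518) = 0.0127·31.5, giving N* = 518·(1 - 0.342) = 341.
From dH/dt = 0: 0.00399·341 - 0.176 = 0.0326P*, so P* = 1.18/0.0326 = 36.3.

N* ≈ 341, H* ≈ 31.5, P* ≈ 36.3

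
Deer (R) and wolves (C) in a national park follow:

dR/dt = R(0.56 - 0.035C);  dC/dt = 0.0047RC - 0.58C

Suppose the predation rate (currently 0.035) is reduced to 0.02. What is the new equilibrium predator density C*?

C* ≈ 28

At the interior fixed point, setting dR/dt = 0 with R > 0 fixes C* = (prey growth rate)/(RC coefficient) — independent of the other coefficients.
With the change, C* = 0.56/0.02 = 28; it rises from 16.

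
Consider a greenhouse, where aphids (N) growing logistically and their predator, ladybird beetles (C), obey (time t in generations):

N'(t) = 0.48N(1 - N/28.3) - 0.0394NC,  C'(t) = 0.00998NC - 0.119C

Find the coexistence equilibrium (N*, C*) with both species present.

From dC/dt = 0 with C > 0: 0.00998N* = 0.119, so N* = 11.9.
Substitute into dN/dt = 0: 0.48(1 - 11.9/28.3) = 0.0394C*.
The bracket is 0.579, giving C* = 0.278/0.0394 = 7.05.

N* ≈ 11.9, C* ≈ 7.05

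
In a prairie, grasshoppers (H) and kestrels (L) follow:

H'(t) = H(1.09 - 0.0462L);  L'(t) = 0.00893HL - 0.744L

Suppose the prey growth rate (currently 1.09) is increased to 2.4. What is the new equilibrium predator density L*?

At the interior fixed point, setting dH/dt = 0 with H > 0 fixes L* = (prey growth rate)/(HL coefficient) — independent of the other coefficients.
With the change, L* = 2.4/0.0462 = 51.9; it rises from 23.6.

L* ≈ 51.9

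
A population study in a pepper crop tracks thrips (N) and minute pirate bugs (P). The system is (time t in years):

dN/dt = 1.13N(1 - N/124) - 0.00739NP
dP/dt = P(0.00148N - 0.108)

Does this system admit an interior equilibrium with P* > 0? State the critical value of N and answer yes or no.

The predator equation gives dP/dt > 0 only when N > 0.108/0.00148 = 73.
Without the predator, N → K = 124. Since 124 > 73, the predator can invade and persist.

Threshold N = 73; K > 73, so yes, the predator persists.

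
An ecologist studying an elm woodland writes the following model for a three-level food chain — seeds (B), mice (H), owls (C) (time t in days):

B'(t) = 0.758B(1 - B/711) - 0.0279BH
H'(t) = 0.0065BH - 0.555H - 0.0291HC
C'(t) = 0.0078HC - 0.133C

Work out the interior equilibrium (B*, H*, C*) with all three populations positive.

From dC/dt = 0: 0.0078H* = 0.133, so H* = 17.1.
From dB/dt = 0: 0.758(1 - B*/711) = 0.0279·17.1, giving B* = 711·(1 - 0.628) = 265.
From dH/dt = 0: 0.0065·265 - 0.555 = 0.0291C*, so C* = 1.17/0.0291 = 40.1.

B* ≈ 265, H* ≈ 17.1, C* ≈ 40.1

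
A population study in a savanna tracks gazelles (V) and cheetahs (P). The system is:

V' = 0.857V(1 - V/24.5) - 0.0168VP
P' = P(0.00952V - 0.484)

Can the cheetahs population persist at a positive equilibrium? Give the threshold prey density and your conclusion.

The predator equation gives dP/dt > 0 only when V > 0.484/0.00952 = 50.8.
Without the predator, V → K = 24.5. Since 24.5 < 50.8, the predator cannot invade.

Threshold V = 50.8; K < 50.8, so no, the predator goes extinct.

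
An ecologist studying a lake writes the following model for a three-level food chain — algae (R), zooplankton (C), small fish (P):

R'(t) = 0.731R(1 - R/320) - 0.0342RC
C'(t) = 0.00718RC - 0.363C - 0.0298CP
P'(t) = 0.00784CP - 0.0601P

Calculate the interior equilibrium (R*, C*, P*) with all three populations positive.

From dP/dt = 0: 0.00784C* = 0.0601, so C* = 7.67.
From dR/dt = 0: 0.731(1 - R*/320) = 0.0342·7.67, giving R* = 320·(1 - 0.359) = 205.
From dC/dt = 0: 0.00718·205 - 0.363 = 0.0298P*, so P* = 1.11/0.0298 = 37.3.

R* ≈ 205, C* ≈ 7.67, P* ≈ 37.3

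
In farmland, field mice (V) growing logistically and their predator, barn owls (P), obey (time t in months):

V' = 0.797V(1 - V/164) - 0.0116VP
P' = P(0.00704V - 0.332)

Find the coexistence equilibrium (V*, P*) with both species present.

V* ≈ 47.2, P* ≈ 48.9

From dP/dt = 0 with P > 0: 0.00704V* = 0.332, so V* = 47.2.
Substitute into dV/dt = 0: 0.797(1 - 47.2/164) = 0.0116P*.
The bracket is 0.712, giving P* = 0.568/0.0116 = 48.9.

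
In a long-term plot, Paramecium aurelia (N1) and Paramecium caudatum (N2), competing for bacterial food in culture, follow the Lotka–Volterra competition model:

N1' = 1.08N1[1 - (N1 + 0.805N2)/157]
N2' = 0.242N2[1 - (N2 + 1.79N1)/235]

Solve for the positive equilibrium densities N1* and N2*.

Setting both brackets to zero gives the nullclines N1 + 0.805N2 = 157 and 1.79N1 + N2 = 235.
Substituting N2 = 235 - 1.79N1 into the first: N1(1 - 0.805·1.79) = 157 - 0.805·235.
So N1* = -32.2/-0.441 = 73, and then N2* = 235 - 1.79·73 = 104.

N1* ≈ 73, N2* ≈ 104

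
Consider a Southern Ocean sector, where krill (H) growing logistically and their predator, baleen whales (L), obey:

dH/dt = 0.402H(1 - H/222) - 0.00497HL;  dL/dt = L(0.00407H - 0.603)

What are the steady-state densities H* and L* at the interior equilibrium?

From dL/dt = 0 with L > 0: 0.00407H* = 0.603, so H* = 148.
Substitute into dH/dt = 0: 0.402(1 - 148/222) = 0.00497L*.
The bracket is 0.333, giving L* = 0.134/0.00497 = 26.9.

H* ≈ 148, L* ≈ 26.9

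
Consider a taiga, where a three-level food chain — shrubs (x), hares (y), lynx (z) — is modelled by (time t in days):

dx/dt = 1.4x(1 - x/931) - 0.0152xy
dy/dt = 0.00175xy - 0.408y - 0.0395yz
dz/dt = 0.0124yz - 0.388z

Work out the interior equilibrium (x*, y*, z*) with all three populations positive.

From dz/dt = 0: 0.0124y* = 0.388, so y* = 31.3.
From dx/dt = 0: 1.4(1 - x*/931) = 0.0152·31.3, giving x* = 931·(1 - 0.34) = 615.
From dy/dt = 0: 0.00175·615 - 0.408 = 0.0395z*, so z* = 0.668/0.0395 = 16.9.

x* ≈ 615, y* ≈ 31.3, z* ≈ 16.9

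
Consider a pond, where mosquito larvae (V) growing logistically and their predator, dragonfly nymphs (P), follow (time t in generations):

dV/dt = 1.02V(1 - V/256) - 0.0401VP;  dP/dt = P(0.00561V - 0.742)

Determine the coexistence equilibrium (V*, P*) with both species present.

From dP/dt = 0 with P > 0: 0.00561V* = 0.742, so V* = 132.
Substitute into dV/dt = 0: 1.02(1 - 132/256) = 0.0401P*.
The bracket is 0.483, giving P* = 0.493/0.0401 = 12.3.

V* ≈ 132, P* ≈ 12.3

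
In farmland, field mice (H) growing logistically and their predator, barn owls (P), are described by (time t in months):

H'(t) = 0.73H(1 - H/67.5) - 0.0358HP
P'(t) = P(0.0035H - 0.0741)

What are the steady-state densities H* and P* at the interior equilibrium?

H* ≈ 21.2, P* ≈ 14

From dP/dt = 0 with P > 0: 0.0035H* = 0.0741, so H* = 21.2.
Substitute into dH/dt = 0: 0.73(1 - 21.2/67.5) = 0.0358P*.
The bracket is 0.686, giving P* = 0.501/0.0358 = 14.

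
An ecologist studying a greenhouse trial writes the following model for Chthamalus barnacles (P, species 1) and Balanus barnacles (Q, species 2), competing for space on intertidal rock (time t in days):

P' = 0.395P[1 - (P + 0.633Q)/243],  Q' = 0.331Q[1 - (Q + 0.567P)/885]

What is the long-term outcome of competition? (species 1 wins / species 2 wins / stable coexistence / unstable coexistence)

Compare the nullcline intercepts: K1/α12 = 243/0.633 = 384 < K2 = 885; K2/α21 = 885/0.567 = 1560 > K1 = 243.
Since the inequalities point opposite ways, species 2 can invade but species 1 cannot.

species 2 excludes species 1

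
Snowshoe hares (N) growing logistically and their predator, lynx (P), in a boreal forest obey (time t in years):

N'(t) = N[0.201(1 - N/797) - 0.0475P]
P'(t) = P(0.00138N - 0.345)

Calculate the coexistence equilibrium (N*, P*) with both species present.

From dP/dt = 0 with P > 0: 0.00138N* = 0.345, so N* = 250.
Substitute into dN/dt = 0: 0.201(1 - 250/797) = 0.0475P*.
The bracket is 0.686, giving P* = 0.138/0.0475 = 2.9.

N* ≈ 250, P* ≈ 2.9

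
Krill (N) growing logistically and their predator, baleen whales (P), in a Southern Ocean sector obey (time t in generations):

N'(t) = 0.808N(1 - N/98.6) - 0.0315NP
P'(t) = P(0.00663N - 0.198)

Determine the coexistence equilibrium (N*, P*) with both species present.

N* ≈ 29.9, P* ≈ 17.9

From dP/dt = 0 with P > 0: 0.00663N* = 0.198, so N* = 29.9.
Substitute into dN/dt = 0: 0.808(1 - 29.9/98.6) = 0.0315P*.
The bracket is 0.697, giving P* = 0.563/0.0315 = 17.9.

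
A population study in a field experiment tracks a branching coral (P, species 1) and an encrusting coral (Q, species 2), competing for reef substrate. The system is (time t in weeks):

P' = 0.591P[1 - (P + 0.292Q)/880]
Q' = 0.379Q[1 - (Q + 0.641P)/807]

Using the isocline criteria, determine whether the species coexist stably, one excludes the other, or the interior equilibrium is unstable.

stable coexistence

Compare the nullcline intercepts: K1/α12 = 880/0.292 = 3010 > K2 = 807; K2/α21 = 807/0.641 = 1260 > K1 = 880.
Since both inequalities hold, each species can invade when rare, so the interior equilibrium is stable.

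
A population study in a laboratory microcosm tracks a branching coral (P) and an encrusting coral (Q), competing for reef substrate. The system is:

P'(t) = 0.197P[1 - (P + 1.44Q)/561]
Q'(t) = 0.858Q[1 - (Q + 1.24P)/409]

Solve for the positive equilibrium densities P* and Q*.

P* ≈ 35.6, Q* ≈ 365

Setting both brackets to zero gives the nullclines P + 1.44Q = 561 and 1.24P + Q = 409.
Substituting Q = 409 - 1.24P into the first: P(1 - 1.44·1.24) = 561 - 1.44·409.
So P* = -28/-0.786 = 35.6, and then Q* = 409 - 1.24·35.6 = 365.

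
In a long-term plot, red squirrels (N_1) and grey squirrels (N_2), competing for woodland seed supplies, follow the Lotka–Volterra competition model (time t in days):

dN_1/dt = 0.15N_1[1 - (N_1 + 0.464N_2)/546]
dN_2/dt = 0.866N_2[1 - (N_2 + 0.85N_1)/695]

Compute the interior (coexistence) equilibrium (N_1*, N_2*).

N_1* ≈ 369, N_2* ≈ 381

Setting both brackets to zero gives the nullclines N_1 + 0.464N_2 = 546 and 0.85N_1 + N_2 = 695.
Substituting N_2 = 695 - 0.85N_1 into the first: N_1(1 - 0.464·0.85) = 546 - 0.464·695.
So N_1* = 224/0.606 = 369, and then N_2* = 695 - 0.85·369 = 381.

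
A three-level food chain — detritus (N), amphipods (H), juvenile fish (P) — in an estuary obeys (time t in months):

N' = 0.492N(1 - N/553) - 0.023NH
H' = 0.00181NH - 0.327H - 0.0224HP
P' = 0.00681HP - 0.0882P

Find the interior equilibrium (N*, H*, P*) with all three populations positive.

N* ≈ 218, H* ≈ 13, P* ≈ 3.03

From dP/dt = 0: 0.00681H* = 0.0882, so H* = 13.
From dN/dt = 0: 0.492(1 - N*/553) = 0.023·13, giving N* = 553·(1 - 0.605) = 218.
From dH/dt = 0: 0.00181·218 - 0.327 = 0.0224P*, so P* = 0.0679/0.0224 = 3.03.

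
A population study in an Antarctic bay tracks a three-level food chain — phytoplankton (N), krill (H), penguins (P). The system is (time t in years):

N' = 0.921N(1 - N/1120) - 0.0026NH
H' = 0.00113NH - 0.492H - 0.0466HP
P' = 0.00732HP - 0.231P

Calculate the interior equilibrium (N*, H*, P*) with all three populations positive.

N* ≈ 1020, H* ≈ 31.6, P* ≈ 14.2

From dP/dt = 0: 0.00732H* = 0.231, so H* = 31.6.
From dN/dt = 0: 0.921(1 - N*/1120) = 0.0026·31.6, giving N* = 1120·(1 - 0.0891) = 1020.
From dH/dt = 0: 0.00113·1020 - 0.492 = 0.0466P*, so P* = 0.661/0.0466 = 14.2.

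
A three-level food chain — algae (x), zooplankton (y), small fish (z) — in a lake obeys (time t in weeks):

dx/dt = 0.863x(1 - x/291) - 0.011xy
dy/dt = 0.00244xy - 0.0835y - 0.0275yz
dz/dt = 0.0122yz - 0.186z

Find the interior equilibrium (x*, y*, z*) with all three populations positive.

From dz/dt = 0: 0.0122y* = 0.186, so y* = 15.2.
From dx/dt = 0: 0.863(1 - x*/291) = 0.011·15.2, giving x* = 291·(1 - 0.194) = 234.
From dy/dt = 0: 0.00244·234 - 0.0835 = 0.0275z*, so z* = 0.489/0.0275 = 17.8.

x* ≈ 234, y* ≈ 15.2, z* ≈ 17.8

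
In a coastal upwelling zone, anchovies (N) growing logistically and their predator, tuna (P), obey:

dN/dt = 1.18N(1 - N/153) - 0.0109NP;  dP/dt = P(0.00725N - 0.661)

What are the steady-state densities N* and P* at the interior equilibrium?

From dP/dt = 0 with P > 0: 0.00725N* = 0.661, so N* = 91.2.
Substitute into dN/dt = 0: 1.18(1 - 91.2/153) = 0.0109P*.
The bracket is 0.404, giving P* = 0.477/0.0109 = 43.7.

N* ≈ 91.2, P* ≈ 43.7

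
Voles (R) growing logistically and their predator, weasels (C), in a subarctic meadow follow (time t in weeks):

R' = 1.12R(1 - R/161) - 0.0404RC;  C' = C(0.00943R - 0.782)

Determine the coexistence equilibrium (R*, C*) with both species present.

From dC/dt = 0 with C > 0: 0.00943R* = 0.782, so R* = 82.9.
Substitute into dR/dt = 0: 1.12(1 - 82.9/161) = 0.0404C*.
The bracket is 0.485, giving C* = 0.543/0.0404 = 13.4.

R* ≈ 82.9, C* ≈ 13.4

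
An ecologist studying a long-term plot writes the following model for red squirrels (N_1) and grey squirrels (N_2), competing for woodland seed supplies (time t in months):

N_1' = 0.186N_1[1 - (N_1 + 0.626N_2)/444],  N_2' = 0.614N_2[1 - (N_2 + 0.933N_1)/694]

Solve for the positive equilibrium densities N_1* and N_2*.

N_1* ≈ 23, N_2* ≈ 673

Setting both brackets to zero gives the nullclines N_1 + 0.626N_2 = 444 and 0.933N_1 + N_2 = 694.
Substituting N_2 = 694 - 0.933N_1 into the first: N_1(1 - 0.626·0.933) = 444 - 0.626·694.
So N_1* = 9.56/0.416 = 23, and then N_2* = 694 - 0.933·23 = 673.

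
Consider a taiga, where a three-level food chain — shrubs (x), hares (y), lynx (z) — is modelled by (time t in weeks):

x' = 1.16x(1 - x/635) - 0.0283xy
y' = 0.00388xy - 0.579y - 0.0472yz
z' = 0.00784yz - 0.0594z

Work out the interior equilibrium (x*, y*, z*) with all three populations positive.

From dz/dt = 0: 0.00784y* = 0.0594, so y* = 7.58.
From dx/dt = 0: 1.16(1 - x*/635) = 0.0283·7.58, giving x* = 635·(1 - 0.185) = 518.
From dy/dt = 0: 0.00388·518 - 0.579 = 0.0472z*, so z* = 1.43/0.0472 = 30.3.

x* ≈ 518, y* ≈ 7.58, z* ≈ 30.3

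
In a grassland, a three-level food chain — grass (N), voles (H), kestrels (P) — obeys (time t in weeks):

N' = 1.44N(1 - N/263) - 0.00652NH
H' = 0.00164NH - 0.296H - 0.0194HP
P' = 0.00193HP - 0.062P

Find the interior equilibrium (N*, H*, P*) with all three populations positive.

From dP/dt = 0: 0.00193H* = 0.062, so H* = 32.1.
From dN/dt = 0: 1.44(1 - N*/263) = 0.00652·32.1, giving N* = 263·(1 - 0.145) = 225.
From dH/dt = 0: 0.00164·225 - 0.296 = 0.0194P*, so P* = 0.0726/0.0194 = 3.74.

N* ≈ 225, H* ≈ 32.1, P* ≈ 3.74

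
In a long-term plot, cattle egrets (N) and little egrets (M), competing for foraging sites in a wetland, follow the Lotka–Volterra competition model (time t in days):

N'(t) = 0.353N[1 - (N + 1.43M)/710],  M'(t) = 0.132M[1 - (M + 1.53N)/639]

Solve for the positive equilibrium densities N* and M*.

Setting both brackets to zero gives the nullclines N + 1.43M = 710 and 1.53N + M = 639.
Substituting M = 639 - 1.53N into the first: N(1 - 1.43·1.53) = 710 - 1.43·639.
So N* = -204/-1.19 = 172, and then M* = 639 - 1.53·172 = 377.

N* ≈ 172, M* ≈ 377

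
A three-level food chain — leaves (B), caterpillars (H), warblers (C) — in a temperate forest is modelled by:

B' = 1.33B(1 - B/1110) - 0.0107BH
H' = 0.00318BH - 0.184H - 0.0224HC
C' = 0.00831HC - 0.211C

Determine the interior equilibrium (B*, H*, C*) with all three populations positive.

B* ≈ 883, H* ≈ 25.4, C* ≈ 117

From dC/dt = 0: 0.00831H* = 0.211, so H* = 25.4.
From dB/dt = 0: 1.33(1 - B*/1110) = 0.0107·25.4, giving B* = 1110·(1 - 0.204) = 883.
From dH/dt = 0: 0.00318·883 - 0.184 = 0.0224C*, so C* = 2.62/0.0224 = 117.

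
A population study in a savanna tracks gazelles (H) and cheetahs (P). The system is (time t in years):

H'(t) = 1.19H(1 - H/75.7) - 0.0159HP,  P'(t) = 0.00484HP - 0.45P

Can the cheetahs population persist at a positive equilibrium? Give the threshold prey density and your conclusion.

The predator equation gives dP/dt > 0 only when H > 0.45/0.00484 = 93.
Without the predator, H → K = 75.7. Since 75.7 < 93, the predator cannot invade.

Threshold H = 93; K < 93, so no, the predator goes extinct.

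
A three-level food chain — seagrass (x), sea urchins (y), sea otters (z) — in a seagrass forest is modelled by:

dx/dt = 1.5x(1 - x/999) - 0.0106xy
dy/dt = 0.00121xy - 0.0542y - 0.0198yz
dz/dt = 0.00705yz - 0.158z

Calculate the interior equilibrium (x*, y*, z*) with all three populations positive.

x* ≈ 841, y* ≈ 22.4, z* ≈ 48.6

From dz/dt = 0: 0.00705y* = 0.158, so y* = 22.4.
From dx/dt = 0: 1.5(1 - x*/999) = 0.0106·22.4, giving x* = 999·(1 - 0.158) = 841.
From dy/dt = 0: 0.00121·841 - 0.0542 = 0.0198z*, so z* = 0.963/0.0198 = 48.6.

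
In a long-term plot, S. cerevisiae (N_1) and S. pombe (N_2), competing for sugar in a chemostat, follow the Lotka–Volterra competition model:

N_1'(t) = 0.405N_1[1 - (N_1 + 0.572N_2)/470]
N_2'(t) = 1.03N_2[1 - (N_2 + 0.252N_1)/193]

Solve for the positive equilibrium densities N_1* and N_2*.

Setting both brackets to zero gives the nullclines N_1 + 0.572N_2 = 470 and 0.252N_1 + N_2 = 193.
Substituting N_2 = 193 - 0.252N_1 into the first: N_1(1 - 0.572·0.252) = 470 - 0.572·193.
So N_1* = 360/0.856 = 420, and then N_2* = 193 - 0.252·420 = 87.1.

N_1* ≈ 420, N_2* ≈ 87.1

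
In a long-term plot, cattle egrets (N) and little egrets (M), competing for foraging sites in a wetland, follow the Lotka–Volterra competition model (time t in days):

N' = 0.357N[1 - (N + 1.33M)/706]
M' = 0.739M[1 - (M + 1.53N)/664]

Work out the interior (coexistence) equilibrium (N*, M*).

Setting both brackets to zero gives the nullclines N + 1.33M = 706 and 1.53N + M = 664.
Substituting M = 664 - 1.53N into the first: N(1 - 1.33·1.53) = 706 - 1.33·664.
So N* = -177/-1.03 = 171, and then M* = 664 - 1.53·171 = 402.

N* ≈ 171, M* ≈ 402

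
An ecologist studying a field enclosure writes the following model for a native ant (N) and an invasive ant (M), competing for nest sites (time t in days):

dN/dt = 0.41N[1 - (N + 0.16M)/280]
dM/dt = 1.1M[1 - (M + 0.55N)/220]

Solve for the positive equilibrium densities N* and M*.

Setting both brackets to zero gives the nullclines N + 0.16M = 280 and 0.55N + M = 220.
Substituting M = 220 - 0.55N into the first: N(1 - 0.16·0.55) = 280 - 0.16·220.
So N* = 245/0.912 = 268, and then M* = 220 - 0.55·268 = 72.4.

N* ≈ 268, M* ≈ 72.4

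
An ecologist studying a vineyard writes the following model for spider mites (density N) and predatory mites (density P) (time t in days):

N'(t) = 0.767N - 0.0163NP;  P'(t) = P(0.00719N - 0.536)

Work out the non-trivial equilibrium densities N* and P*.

Set dP/dt = 0 with P > 0: 0.00719N - 0.536 = 0, so N* = 0.536/0.00719 = 74.5.
Set dN/dt = 0 with N > 0: 0.767 - 0.0163P = 0, so P* = 0.767/0.0163 = 47.1.

N* ≈ 74.5, P* ≈ 47.1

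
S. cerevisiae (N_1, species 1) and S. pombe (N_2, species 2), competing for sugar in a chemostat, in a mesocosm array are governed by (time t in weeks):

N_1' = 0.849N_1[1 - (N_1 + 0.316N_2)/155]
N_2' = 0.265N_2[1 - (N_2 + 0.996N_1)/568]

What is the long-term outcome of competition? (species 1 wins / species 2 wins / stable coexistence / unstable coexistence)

Compare the nullcline intercepts: K1/α12 = 155/0.316 = 491 < K2 = 568; K2/α21 = 568/0.996 = 570 > K1 = 155.
Since the inequalities point opposite ways, species 2 can invade but species 1 cannot.

species 2 excludes species 1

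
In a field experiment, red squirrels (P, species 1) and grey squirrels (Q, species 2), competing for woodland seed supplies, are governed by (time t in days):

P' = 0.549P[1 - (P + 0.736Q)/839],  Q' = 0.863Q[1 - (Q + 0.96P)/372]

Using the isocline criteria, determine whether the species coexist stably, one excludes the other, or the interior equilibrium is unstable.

species 1 excludes species 2

Compare the nullcline intercepts: K1/α12 = 839/0.736 = 1140 > K2 = 372; K2/α21 = 372/0.96 = 388 < K1 = 839.
Since the inequalities point opposite ways, species 1 can invade but species 2 cannot.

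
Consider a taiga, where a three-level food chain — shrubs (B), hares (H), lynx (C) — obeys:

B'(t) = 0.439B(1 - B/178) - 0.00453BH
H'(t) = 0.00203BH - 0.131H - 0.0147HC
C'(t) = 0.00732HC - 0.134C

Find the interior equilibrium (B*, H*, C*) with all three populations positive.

From dC/dt = 0: 0.00732H* = 0.134, so H* = 18.3.
From dB/dt = 0: 0.439(1 - B*/178) = 0.00453·18.3, giving B* = 178·(1 - 0.189) = 144.
From dH/dt = 0: 0.00203·144 - 0.131 = 0.0147C*, so C* = 0.162/0.0147 = 11.

B* ≈ 144, H* ≈ 18.3, C* ≈ 11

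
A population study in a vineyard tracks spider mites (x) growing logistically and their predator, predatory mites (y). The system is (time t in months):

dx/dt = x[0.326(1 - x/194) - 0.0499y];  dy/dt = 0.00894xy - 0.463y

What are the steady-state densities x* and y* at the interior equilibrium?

x* ≈ 51.8, y* ≈ 4.79

From dy/dt = 0 with y > 0: 0.00894x* = 0.463, so x* = 51.8.
Substitute into dx/dt = 0: 0.326(1 - 51.8/194) = 0.0499y*.
The bracket is 0.733, giving y* = 0.239/0.0499 = 4.79.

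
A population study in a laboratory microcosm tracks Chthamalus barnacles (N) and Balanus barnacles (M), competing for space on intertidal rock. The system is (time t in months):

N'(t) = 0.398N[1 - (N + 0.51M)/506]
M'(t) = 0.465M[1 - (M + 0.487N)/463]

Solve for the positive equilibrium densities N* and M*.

N* ≈ 359, M* ≈ 288

Setting both brackets to zero gives the nullclines N + 0.51M = 506 and 0.487N + M = 463.
Substituting M = 463 - 0.487N into the first: N(1 - 0.51·0.487) = 506 - 0.51·463.
So N* = 270/0.752 = 359, and then M* = 463 - 0.487·359 = 288.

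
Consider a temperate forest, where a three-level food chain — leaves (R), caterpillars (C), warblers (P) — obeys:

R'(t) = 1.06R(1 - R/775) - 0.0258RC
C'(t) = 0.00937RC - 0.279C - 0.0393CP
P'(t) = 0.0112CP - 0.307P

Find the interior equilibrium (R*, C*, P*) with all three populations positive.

R* ≈ 258, C* ≈ 27.4, P* ≈ 54.4

From dP/dt = 0: 0.0112C* = 0.307, so C* = 27.4.
From dR/dt = 0: 1.06(1 - R*/775) = 0.0258·27.4, giving R* = 775·(1 - 0.667) = 258.
From dC/dt = 0: 0.00937·258 - 0.279 = 0.0393P*, so P* = 2.14/0.0393 = 54.4.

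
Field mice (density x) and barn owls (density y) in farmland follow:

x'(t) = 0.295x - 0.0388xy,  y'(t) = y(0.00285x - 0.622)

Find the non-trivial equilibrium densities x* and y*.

x* ≈ 218, y* ≈ 7.6

Set dy/dt = 0 with y > 0: 0.00285x - 0.622 = 0, so x* = 0.622/0.00285 = 218.
Set dx/dt = 0 with x > 0: 0.295 - 0.0388y = 0, so y* = 0.295/0.0388 = 7.6.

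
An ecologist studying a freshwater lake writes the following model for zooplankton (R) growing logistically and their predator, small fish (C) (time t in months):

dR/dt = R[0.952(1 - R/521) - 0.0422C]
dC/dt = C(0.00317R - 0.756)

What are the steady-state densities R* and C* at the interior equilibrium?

From dC/dt = 0 with C > 0: 0.00317R* = 0.756, so R* = 238.
Substitute into dR/dt = 0: 0.952(1 - 238/521) = 0.0422C*.
The bracket is 0.542, giving C* = 0.516/0.0422 = 12.2.

R* ≈ 238, C* ≈ 12.2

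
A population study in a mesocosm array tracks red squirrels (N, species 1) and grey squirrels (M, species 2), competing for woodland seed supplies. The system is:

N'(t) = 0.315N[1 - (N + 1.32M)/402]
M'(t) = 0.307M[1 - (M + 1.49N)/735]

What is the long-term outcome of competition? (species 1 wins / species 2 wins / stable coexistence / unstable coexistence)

Compare the nullcline intercepts: K1/α12 = 402/1.32 = 305 < K2 = 735; K2/α21 = 735/1.49 = 493 > K1 = 402.
Since the inequalities point opposite ways, species 2 can invade but species 1 cannot.

species 2 excludes species 1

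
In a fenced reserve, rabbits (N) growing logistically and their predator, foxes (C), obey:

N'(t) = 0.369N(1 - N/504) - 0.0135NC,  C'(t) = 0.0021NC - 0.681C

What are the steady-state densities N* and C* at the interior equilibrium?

N* ≈ 324, C* ≈ 9.75

From dC/dt = 0 with C > 0: 0.0021N* = 0.681, so N* = 324.
Substitute into dN/dt = 0: 0.369(1 - 324/504) = 0.0135C*.
The bracket is 0.357, giving C* = 0.132/0.0135 = 9.75.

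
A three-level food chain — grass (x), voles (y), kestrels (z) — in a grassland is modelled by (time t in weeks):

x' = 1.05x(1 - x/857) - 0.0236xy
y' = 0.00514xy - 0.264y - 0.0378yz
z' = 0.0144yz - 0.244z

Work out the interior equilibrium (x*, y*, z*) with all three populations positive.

From dz/dt = 0: 0.0144y* = 0.244, so y* = 16.9.
From dx/dt = 0: 1.05(1 - x*/857) = 0.0236·16.9, giving x* = 857·(1 - 0.381) = 531.
From dy/dt = 0: 0.00514·531 - 0.264 = 0.0378z*, so z* = 2.46/0.0378 = 65.2.

x* ≈ 531, y* ≈ 16.9, z* ≈ 65.2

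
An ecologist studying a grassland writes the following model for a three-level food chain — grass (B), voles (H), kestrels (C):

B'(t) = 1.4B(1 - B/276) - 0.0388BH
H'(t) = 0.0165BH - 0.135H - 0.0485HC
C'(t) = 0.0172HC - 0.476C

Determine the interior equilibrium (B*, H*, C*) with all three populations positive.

From dC/dt = 0: 0.0172H* = 0.476, so H* = 27.7.
From dB/dt = 0: 1.4(1 - B*/276) = 0.0388·27.7, giving B* = 276·(1 - 0.767) = 64.3.
From dH/dt = 0: 0.0165·64.3 - 0.135 = 0.0485C*, so C* = 0.926/0.0485 = 19.1.

B* ≈ 64.3, H* ≈ 27.7, C* ≈ 19.1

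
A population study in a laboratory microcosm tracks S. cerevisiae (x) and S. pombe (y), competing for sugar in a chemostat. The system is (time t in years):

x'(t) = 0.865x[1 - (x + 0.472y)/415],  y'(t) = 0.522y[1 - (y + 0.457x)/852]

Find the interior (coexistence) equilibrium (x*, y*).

x* ≈ 16.4, y* ≈ 845

Setting both brackets to zero gives the nullclines x + 0.472y = 415 and 0.457x + y = 852.
Substituting y = 852 - 0.457x into the first: x(1 - 0.472·0.457) = 415 - 0.472·852.
So x* = 12.9/0.784 = 16.4, and then y* = 852 - 0.457·16.4 = 845.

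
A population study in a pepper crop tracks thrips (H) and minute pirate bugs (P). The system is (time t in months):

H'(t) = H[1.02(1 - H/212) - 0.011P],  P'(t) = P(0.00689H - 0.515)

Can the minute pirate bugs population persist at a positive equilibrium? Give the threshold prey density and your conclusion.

Threshold H = 74.7; K > 74.7, so yes, the predator persists.

The predator equation gives dP/dt > 0 only when H > 0.515/0.00689 = 74.7.
Without the predator, H → K = 212. Since 212 > 74.7, the predator can invade and persist.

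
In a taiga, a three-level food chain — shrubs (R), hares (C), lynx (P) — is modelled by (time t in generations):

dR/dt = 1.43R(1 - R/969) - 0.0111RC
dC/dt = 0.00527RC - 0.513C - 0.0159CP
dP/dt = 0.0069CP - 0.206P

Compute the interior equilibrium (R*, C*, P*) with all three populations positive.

R* ≈ 744, C* ≈ 29.9, P* ≈ 214

From dP/dt = 0: 0.0069C* = 0.206, so C* = 29.9.
From dR/dt = 0: 1.43(1 - R*/969) = 0.0111·29.9, giving R* = 969·(1 - 0.232) = 744.
From dC/dt = 0: 0.00527·744 - 0.513 = 0.0159P*, so P* = 3.41/0.0159 = 214.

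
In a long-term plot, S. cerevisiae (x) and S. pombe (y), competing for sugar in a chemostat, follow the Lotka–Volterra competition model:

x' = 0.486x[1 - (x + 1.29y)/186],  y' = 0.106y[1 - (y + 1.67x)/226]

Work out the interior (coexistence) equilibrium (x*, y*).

Setting both brackets to zero gives the nullclines x + 1.29y = 186 and 1.67x + y = 226.
Substituting y = 226 - 1.67x into the first: x(1 - 1.29·1.67) = 186 - 1.29·226.
So x* = -106/-1.15 = 91.4, and then y* = 226 - 1.67·91.4 = 73.3.

x* ≈ 91.4, y* ≈ 73.3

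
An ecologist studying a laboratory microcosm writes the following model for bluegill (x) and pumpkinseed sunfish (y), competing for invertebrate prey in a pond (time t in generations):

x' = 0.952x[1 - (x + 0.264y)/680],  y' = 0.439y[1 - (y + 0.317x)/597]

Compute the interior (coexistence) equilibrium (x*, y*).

Setting both brackets to zero gives the nullclines x + 0.264y = 680 and 0.317x + y = 597.
Substituting y = 597 - 0.317x into the first: x(1 - 0.264·0.317) = 680 - 0.264·597.
So x* = 522/0.916 = 570, and then y* = 597 - 0.317·570 = 416.

x* ≈ 570, y* ≈ 416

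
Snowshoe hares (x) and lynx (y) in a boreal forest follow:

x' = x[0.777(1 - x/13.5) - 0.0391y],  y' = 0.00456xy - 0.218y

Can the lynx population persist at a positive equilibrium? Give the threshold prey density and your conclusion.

The predator equation gives dy/dt > 0 only when x > 0.218/0.00456 = 47.8.
Without the predator, x → K = 13.5. Since 13.5 < 47.8, the predator cannot invade.

Threshold x = 47.8; K < 47.8, so no, the predator goes extinct.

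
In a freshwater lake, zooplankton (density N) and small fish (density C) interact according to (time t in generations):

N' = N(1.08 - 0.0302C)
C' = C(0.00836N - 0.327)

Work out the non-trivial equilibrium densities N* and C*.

Set dC/dt = 0 with C > 0: 0.00836N - 0.327 = 0, so N* = 0.327/0.00836 = 39.1.
Set dN/dt = 0 with N > 0: 1.08 - 0.0302C = 0, so C* = 1.08/0.0302 = 35.8.

N* ≈ 39.1, C* ≈ 35.8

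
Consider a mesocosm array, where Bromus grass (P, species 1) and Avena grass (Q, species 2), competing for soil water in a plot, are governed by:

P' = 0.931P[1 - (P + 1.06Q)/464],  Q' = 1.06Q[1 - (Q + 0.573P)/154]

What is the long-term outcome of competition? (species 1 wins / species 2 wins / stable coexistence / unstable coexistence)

species 1 excludes species 2

Compare the nullcline intercepts: K1/α12 = 464/1.06 = 438 > K2 = 154; K2/α21 = 154/0.573 = 269 < K1 = 464.
Since the inequalities point opposite ways, species 1 can invade but species 2 cannot.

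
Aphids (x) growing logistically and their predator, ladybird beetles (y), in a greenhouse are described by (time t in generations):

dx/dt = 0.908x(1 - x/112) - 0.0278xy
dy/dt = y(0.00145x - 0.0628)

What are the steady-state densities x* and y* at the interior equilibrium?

From dy/dt = 0 with y > 0: 0.00145x* = 0.0628, so x* = 43.3.
Substitute into dx/dt = 0: 0.908(1 - 43.3/112) = 0.0278y*.
The bracket is 0.613, giving y* = 0.557/0.0278 = 20.

x* ≈ 43.3, y* ≈ 20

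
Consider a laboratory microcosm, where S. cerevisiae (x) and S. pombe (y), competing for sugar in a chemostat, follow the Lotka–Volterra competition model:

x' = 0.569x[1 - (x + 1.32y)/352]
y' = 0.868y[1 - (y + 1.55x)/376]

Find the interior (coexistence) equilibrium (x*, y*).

Setting both brackets to zero gives the nullclines x + 1.32y = 352 and 1.55x + y = 376.
Substituting y = 376 - 1.55x into the first: x(1 - 1.32·1.55) = 352 - 1.32·376.
So x* = -144/-1.05 = 138, and then y* = 376 - 1.55·138 = 162.

x* ≈ 138, y* ≈ 162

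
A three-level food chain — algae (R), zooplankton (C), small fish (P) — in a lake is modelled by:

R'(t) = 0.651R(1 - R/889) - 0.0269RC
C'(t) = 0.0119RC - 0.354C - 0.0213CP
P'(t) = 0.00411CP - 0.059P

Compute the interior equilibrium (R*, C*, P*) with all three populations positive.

From dP/dt = 0: 0.00411C* = 0.059, so C* = 14.4.
From dR/dt = 0: 0.651(1 - R*/889) = 0.0269·14.4, giving R* = 889·(1 - 0.593) = 362.
From dC/dt = 0: 0.0119·362 - 0.354 = 0.0213P*, so P* = 3.95/0.0213 = 185.

R* ≈ 362, C* ≈ 14.4, P* ≈ 185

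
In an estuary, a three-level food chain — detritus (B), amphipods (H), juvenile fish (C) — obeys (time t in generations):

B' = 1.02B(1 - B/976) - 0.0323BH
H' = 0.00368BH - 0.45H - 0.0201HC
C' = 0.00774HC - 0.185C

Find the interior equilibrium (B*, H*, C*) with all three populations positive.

From dC/dt = 0: 0.00774H* = 0.185, so H* = 23.9.
From dB/dt = 0: 1.02(1 - B*/976) = 0.0323·23.9, giving B* = 976·(1 - 0.757) = 237.
From dH/dt = 0: 0.00368·237 - 0.45 = 0.0201C*, so C* = 0.423/0.0201 = 21.1.

B* ≈ 237, H* ≈ 23.9, C* ≈ 21.1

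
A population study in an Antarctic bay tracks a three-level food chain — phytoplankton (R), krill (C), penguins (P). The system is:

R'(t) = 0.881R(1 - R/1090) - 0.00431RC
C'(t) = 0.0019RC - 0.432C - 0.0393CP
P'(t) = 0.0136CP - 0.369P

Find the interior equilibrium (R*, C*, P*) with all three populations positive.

R* ≈ 945, C* ≈ 27.1, P* ≈ 34.7

From dP/dt = 0: 0.0136C* = 0.369, so C* = 27.1.
From dR/dt = 0: 0.881(1 - R*/1090) = 0.00431·27.1, giving R* = 1090·(1 - 0.133) = 945.
From dC/dt = 0: 0.0019·945 - 0.432 = 0.0393P*, so P* = 1.36/0.0393 = 34.7.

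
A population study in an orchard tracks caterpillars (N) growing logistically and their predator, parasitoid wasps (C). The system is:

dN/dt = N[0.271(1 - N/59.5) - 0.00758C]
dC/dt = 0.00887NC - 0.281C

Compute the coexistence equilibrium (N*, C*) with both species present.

N* ≈ 31.7, C* ≈ 16.7

From dC/dt = 0 with C > 0: 0.00887N* = 0.281, so N* = 31.7.
Substitute into dN/dt = 0: 0.271(1 - 31.7/59.5) = 0.00758C*.
The bracket is 0.468, giving C* = 0.127/0.00758 = 16.7.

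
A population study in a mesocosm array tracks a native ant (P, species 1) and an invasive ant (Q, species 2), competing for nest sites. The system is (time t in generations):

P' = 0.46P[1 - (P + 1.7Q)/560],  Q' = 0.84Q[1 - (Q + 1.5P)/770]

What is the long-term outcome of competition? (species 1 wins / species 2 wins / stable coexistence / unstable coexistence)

Compare the nullcline intercepts: K1/α12 = 560/1.7 = 329 < K2 = 770; K2/α21 = 770/1.5 = 513 < K1 = 560.
Since both are reversed, neither can invade when rare; the interior point is a saddle.

unstable coexistence (outcome depends on initial conditions)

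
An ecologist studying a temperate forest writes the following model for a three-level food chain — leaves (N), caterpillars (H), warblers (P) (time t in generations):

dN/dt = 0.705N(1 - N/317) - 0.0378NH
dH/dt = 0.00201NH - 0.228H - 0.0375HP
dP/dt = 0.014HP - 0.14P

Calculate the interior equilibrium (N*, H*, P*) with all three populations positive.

N* ≈ 147, H* ≈ 10, P* ≈ 1.8

From dP/dt = 0: 0.014H* = 0.14, so H* = 10.
From dN/dt = 0: 0.705(1 - N*/317) = 0.0378·10, giving N* = 317·(1 - 0.536) = 147.
From dH/dt = 0: 0.00201·147 - 0.228 = 0.0375P*, so P* = 0.0675/0.0375 = 1.8.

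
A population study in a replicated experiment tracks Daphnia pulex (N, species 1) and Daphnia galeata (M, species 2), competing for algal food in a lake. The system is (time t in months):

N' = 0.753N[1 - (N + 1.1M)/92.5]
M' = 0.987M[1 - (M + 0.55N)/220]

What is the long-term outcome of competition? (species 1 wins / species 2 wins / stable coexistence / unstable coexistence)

species 2 excludes species 1

Compare the nullcline intercepts: K1/α12 = 92.5/1.1 = 84.1 < K2 = 220; K2/α21 = 220/0.55 = 400 > K1 = 92.5.
Since the inequalities point opposite ways, species 2 can invade but species 1 cannot.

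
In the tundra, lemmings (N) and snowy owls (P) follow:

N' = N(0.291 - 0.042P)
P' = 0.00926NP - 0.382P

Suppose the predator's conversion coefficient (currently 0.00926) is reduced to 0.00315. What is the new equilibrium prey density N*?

N* ≈ 121

At the interior fixed point, setting dP/dt = 0 with P > 0 fixes N* = (predator death rate)/(NP coefficient) — independent of the other coefficients.
With the change, N* = 0.382/0.00315 = 121; it rises from 41.3.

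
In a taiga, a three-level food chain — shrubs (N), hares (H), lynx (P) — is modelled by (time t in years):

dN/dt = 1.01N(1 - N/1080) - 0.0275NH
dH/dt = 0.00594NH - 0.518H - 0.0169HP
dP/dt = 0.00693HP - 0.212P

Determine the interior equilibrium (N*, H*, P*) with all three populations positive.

N* ≈ 180, H* ≈ 30.6, P* ≈ 32.8

From dP/dt = 0: 0.00693H* = 0.212, so H* = 30.6.
From dN/dt = 0: 1.01(1 - N*/1080) = 0.0275·30.6, giving N* = 1080·(1 - 0.833) = 180.
From dH/dt = 0: 0.00594·180 - 0.518 = 0.0169P*, so P* = 0.554/0.0169 = 32.8.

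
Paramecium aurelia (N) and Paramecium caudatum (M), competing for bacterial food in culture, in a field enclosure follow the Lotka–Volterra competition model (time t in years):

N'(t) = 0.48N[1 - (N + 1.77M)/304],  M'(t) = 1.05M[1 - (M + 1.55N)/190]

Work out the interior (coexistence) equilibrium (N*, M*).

Setting both brackets to zero gives the nullclines N + 1.77M = 304 and 1.55N + M = 190.
Substituting M = 190 - 1.55N into the first: N(1 - 1.77·1.55) = 304 - 1.77·190.
So N* = -32.3/-1.74 = 18.5, and then M* = 190 - 1.55·18.5 = 161.

N* ≈ 18.5, M* ≈ 161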